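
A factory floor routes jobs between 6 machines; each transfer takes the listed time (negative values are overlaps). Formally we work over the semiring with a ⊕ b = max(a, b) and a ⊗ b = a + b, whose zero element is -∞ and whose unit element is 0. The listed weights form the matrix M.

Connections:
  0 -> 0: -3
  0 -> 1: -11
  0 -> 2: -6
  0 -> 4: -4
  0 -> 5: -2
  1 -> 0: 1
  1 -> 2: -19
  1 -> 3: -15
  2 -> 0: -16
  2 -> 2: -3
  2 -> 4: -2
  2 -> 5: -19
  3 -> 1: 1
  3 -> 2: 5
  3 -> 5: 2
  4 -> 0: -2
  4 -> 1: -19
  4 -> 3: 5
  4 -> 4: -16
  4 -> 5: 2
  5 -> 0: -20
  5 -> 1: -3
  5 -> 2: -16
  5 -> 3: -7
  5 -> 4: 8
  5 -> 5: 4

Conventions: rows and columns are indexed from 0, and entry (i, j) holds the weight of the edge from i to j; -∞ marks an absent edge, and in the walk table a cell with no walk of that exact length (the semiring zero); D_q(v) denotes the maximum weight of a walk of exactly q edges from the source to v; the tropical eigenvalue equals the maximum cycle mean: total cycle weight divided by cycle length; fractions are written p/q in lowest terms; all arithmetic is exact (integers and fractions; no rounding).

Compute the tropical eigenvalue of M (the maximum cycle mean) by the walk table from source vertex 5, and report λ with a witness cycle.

q=0: [-∞, -∞, -∞, -∞, -∞, 0]
q=1: [-20, -3, -16, -7, 8, 4]
q=2: [6, 1, -2, 13, 12, 10]
q=3: [10, 14, 18, 17, 18, 15]
q=4: [16, 18, 22, 23, 23, 20]
q=5: [21, 24, 28, 28, 28, 25]
q=6: [26, 29, 33, 33, 33, 30]
Optimal cycle mean attained by: cycle 3->5->4->3, total 2 + 8 + 5, length 3.
Answer: λ = 5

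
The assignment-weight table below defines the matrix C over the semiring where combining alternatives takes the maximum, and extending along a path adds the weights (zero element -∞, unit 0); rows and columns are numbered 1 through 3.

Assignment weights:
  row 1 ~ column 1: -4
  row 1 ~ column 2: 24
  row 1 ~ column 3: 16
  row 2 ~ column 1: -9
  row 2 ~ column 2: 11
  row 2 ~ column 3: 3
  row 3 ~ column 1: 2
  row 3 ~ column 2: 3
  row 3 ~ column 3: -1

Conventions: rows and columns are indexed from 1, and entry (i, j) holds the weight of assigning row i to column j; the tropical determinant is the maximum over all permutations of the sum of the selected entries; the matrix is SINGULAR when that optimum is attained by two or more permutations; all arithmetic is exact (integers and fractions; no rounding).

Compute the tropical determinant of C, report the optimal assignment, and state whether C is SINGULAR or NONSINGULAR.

σ = (1, 2, 3): (-4) + 11 + (-1) = 6
σ = (1, 3, 2): (-4) + 3 + 3 = 2
σ = (2, 1, 3): 24 + (-9) + (-1) = 14
σ = (2, 3, 1): 24 + 3 + 2 = 29
σ = (3, 1, 2): 16 + (-9) + 3 = 10
σ = (3, 2, 1): 16 + 11 + 2 = 29
Optimal value attained by: σ = (2, 3, 1).
Answer: det⊕(C) = 29; verdict: SINGULAR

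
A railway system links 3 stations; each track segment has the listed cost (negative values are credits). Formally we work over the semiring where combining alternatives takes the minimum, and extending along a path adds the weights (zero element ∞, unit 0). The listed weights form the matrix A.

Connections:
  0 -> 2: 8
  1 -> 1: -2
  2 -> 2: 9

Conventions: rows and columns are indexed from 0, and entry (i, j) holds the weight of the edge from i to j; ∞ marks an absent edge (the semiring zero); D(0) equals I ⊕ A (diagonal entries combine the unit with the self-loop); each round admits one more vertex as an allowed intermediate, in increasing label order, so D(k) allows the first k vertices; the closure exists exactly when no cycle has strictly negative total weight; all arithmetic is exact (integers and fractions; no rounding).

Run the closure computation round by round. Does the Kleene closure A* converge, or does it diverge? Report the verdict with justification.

Detection: at round 0, diagonal entry (1, 1) turns strictly negative.
Key observation: the cycle 1->1 has total weight (-2), which is strictly negative.
Answer: DIVERGES — negative cycle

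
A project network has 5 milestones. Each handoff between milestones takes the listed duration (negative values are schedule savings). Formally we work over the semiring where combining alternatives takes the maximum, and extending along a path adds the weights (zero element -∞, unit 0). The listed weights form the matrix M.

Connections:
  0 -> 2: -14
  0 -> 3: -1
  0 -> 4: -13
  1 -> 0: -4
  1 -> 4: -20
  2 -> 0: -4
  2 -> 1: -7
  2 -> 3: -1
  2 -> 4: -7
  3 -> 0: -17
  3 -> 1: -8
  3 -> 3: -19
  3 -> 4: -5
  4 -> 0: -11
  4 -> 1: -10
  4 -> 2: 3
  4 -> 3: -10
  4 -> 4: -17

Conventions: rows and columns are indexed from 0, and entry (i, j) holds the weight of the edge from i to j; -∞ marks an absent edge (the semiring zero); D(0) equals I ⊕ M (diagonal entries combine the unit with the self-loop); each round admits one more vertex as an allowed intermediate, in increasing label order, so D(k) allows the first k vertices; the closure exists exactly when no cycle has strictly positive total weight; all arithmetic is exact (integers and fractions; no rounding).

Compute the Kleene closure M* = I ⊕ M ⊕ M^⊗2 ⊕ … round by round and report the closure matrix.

D(0):
  [0, -∞, -14, -1, -13]
  [-4, 0, -∞, -∞, -20]
  [-4, -7, 0, -1, -7]
  [-17, -8, -∞, 0, -5]
  [-11, -10, 3, -10, 0]
D(1):
  [0, -∞, -14, -1, -13]
  [-4, 0, -18, -5, -17]
  [-4, -7, 0, -1, -7]
  [-17, -8, -31, 0, -5]
  [-11, -10, 3, -10, 0]
D(2):
  [0, -∞, -14, -1, -13]
  [-4, 0, -18, -5, -17]
  [-4, -7, 0, -1, -7]
  [-12, -8, -26, 0, -5]
  [-11, -10, 3, -10, 0]
D(3):
  [0, -21, -14, -1, -13]
  [-4, 0, -18, -5, -17]
  [-4, -7, 0, -1, -7]
  [-12, -8, -26, 0, -5]
  [-1, -4, 3, 2, 0]
D(4):
  [0, -9, -14, -1, -6]
  [-4, 0, -18, -5, -10]
  [-4, -7, 0, -1, -6]
  [-12, -8, -26, 0, -5]
  [-1, -4, 3, 2, 0]
D(5):
  [0, -9, -3, -1, -6]
  [-4, 0, -7, -5, -10]
  [-4, -7, 0, -1, -6]
  [-6, -8, -2, 0, -5]
  [-1, -4, 3, 2, 0]
Answer: M* = [[0, -9, -3, -1, -6], [-4, 0, -7, -5, -10], [-4, -7, 0, -1, -6], [-6, -8, -2, 0, -5], [-1, -4, 3, 2, 0]]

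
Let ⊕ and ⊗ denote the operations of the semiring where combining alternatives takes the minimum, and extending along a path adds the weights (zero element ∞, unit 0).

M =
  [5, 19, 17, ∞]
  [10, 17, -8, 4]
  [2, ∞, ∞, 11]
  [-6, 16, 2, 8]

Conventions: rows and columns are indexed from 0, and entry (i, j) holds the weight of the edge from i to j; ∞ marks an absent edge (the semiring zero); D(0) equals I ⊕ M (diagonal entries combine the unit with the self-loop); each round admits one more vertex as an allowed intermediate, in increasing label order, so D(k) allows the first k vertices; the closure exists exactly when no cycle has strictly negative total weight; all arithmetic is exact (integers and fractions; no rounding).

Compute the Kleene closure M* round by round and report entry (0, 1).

D(0):
  [0, 19, 17, ∞]
  [10, 0, -8, 4]
  [2, ∞, 0, 11]
  [-6, 16, 2, 0]
D(1):
  [0, 19, 17, ∞]
  [10, 0, -8, 4]
  [2, 21, 0, 11]
  [-6, 13, 2, 0]
D(2):
  [0, 19, 11, 23]
  [10, 0, -8, 4]
  [2, 21, 0, 11]
  [-6, 13, 2, 0]
D(3):
  [0, 19, 11, 22]
  [-6, 0, -8, 3]
  [2, 21, 0, 11]
  [-6, 13, 2, 0]
D(4):
  [0, 19, 11, 22]
  [-6, 0, -8, 3]
  [2, 21, 0, 11]
  [-6, 13, 2, 0]
Answer: M*[0][1] = 19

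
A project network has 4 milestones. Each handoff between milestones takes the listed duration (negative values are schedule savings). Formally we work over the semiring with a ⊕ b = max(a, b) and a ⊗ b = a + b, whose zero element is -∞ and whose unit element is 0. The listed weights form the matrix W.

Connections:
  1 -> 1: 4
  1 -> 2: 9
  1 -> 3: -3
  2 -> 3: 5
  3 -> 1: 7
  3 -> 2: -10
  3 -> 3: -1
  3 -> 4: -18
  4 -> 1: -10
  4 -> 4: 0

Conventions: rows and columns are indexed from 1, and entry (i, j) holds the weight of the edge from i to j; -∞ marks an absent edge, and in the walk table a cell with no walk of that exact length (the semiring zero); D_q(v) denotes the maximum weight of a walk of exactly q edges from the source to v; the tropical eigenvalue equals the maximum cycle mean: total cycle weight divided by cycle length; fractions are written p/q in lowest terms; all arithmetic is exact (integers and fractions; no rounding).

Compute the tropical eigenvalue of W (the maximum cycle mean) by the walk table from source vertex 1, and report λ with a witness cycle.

q=0: [0, -∞, -∞, -∞]
q=1: [4, 9, -3, -∞]
q=2: [8, 13, 14, -21]
q=3: [21, 17, 18, -4]
q=4: [25, 30, 22, 0]
Optimal cycle mean attained by: cycle 1->2->3->1, total 9 + 5 + 7, length 3.
Answer: λ = 7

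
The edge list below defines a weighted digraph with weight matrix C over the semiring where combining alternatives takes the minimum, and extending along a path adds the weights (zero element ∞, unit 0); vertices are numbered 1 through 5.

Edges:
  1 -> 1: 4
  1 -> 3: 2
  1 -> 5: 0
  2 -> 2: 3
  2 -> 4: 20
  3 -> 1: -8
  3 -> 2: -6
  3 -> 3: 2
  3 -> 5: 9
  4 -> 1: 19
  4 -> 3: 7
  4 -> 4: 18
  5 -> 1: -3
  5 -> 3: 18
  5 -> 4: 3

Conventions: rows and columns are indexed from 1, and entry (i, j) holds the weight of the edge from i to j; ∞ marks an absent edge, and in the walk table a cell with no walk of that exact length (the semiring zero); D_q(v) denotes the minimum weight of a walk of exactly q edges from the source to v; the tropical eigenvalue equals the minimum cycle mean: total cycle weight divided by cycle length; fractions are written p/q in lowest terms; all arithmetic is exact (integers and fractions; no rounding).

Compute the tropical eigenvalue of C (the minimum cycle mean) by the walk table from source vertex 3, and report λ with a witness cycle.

q=0: [∞, ∞, 0, ∞, ∞]
q=1: [-8, -6, 2, ∞, 9]
q=2: [-6, -4, -6, 12, -8]
q=3: [-14, -12, -4, -5, -6]
q=4: [-12, -10, -12, -3, -14]
q=5: [-20, -18, -10, -11, -12]
Optimal cycle mean attained by: cycle 1->3->1, total 2 + (-8), length 2.
Answer: λ = -3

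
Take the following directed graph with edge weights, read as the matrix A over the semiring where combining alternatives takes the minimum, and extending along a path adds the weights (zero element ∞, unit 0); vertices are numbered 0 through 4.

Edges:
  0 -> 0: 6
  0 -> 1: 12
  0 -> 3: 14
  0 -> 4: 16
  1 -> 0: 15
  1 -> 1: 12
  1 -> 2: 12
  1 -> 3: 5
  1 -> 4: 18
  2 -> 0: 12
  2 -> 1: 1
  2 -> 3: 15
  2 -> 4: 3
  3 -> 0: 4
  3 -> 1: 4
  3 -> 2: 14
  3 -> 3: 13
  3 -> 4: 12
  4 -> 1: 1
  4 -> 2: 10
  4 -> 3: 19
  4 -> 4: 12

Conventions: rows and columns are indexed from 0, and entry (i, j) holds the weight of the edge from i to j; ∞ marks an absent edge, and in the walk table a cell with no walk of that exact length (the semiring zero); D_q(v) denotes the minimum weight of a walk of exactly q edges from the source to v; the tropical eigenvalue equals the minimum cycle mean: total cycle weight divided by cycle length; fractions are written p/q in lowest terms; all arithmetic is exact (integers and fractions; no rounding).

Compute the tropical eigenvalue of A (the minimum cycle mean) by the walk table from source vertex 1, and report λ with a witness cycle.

q=0: [∞, 0, ∞, ∞, ∞]
q=1: [15, 12, 12, 5, 18]
q=2: [9, 9, 19, 17, 15]
q=3: [15, 16, 21, 14, 22]
q=4: [18, 18, 28, 21, 24]
q=5: [24, 25, 30, 23, 31]
Optimal cycle mean attained by: cycle 1->3->1, total 5 + 4, length 2.
Answer: λ = 9/2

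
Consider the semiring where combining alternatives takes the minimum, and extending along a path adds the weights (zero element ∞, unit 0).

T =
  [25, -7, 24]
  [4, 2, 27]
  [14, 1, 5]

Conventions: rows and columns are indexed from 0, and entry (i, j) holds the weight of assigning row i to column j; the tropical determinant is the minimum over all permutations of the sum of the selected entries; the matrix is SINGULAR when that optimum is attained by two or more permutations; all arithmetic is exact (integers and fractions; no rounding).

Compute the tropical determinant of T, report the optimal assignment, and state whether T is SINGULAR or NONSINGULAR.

σ = (0, 1, 2): 25 + 2 + 5 = 32
σ = (0, 2, 1): 25 + 27 + 1 = 53
σ = (1, 0, 2): (-7) + 4 + 5 = 2
σ = (1, 2, 0): (-7) + 27 + 14 = 34
σ = (2, 0, 1): 24 + 4 + 1 = 29
σ = (2, 1, 0): 24 + 2 + 14 = 40
Optimal value attained by: σ = (1, 0, 2).
Answer: det⊕(T) = 2; verdict: NONSINGULAR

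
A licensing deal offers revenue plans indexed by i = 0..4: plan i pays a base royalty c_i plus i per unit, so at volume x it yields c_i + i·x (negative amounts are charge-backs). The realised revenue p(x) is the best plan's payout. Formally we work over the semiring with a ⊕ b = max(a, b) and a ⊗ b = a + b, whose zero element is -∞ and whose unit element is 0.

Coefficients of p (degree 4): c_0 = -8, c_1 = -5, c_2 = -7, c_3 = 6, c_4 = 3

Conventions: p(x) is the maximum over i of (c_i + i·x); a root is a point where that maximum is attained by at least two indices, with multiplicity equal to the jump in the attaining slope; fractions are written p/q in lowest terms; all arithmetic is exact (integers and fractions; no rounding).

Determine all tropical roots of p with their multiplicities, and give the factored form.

hull edge (i=0, c=-8) to (i=3, c=6): slope 14/3, span 3
hull edge (i=3, c=6) to (i=4, c=3): slope -3, span 1
Factored form: p(x) = 3 ⊗ (x ⊕ (-14/3)) ⊗ (x ⊕ (-14/3)) ⊗ (x ⊕ (-14/3)) ⊗ (x ⊕ 3)
Answer: roots = -14/3 (mult 3), 3 (mult 1)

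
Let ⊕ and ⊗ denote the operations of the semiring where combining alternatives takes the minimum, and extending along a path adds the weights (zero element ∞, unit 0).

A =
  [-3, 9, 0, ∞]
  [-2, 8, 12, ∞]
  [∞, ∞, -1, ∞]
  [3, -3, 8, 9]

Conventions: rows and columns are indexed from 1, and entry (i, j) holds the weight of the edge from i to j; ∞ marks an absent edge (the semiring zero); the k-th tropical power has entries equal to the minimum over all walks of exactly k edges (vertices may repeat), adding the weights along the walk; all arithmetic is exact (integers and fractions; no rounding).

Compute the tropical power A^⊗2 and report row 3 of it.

A^⊗2:
  [-6, 6, -3, ∞]
  [-5, 7, -2, ∞]
  [∞, ∞, -2, ∞]
  [-5, 5, 3, 18]
Answer: row 3 of A^⊗2 = [∞, ∞, -2, ∞]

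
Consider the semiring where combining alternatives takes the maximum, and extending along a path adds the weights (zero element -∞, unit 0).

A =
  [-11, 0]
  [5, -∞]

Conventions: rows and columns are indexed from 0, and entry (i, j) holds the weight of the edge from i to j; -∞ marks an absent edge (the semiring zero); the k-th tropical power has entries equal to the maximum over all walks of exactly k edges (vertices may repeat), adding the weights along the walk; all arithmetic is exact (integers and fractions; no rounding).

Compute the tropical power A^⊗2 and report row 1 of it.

A^⊗2:
  [5, -11]
  [-6, 5]
Answer: row 1 of A^⊗2 = [-6, 5]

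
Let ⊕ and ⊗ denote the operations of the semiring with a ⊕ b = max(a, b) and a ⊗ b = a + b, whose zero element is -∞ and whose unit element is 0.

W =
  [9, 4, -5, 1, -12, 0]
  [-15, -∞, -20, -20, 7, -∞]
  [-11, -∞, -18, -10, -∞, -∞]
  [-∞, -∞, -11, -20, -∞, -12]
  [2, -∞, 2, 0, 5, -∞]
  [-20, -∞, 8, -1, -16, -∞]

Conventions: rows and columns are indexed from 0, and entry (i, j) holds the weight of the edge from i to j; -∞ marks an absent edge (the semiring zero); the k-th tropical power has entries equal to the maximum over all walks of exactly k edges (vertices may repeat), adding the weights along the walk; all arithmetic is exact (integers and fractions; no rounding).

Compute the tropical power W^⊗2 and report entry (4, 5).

W^⊗2:
  [18, 13, 8, 10, 11, 9]
  [9, -11, 9, 7, 12, -15]
  [-2, -7, -16, -10, -23, -11]
  [-22, -∞, -4, -13, -28, -32]
  [11, 6, 7, 5, 10, 2]
  [-3, -16, -10, -2, -11, -13]
Key observation: the optimum is the walk 4->0->5, with weight 2 + 0 = 2.
Optimal value attained by: walk 4->0->5.
Answer: (W^⊗2)[4][5] = 2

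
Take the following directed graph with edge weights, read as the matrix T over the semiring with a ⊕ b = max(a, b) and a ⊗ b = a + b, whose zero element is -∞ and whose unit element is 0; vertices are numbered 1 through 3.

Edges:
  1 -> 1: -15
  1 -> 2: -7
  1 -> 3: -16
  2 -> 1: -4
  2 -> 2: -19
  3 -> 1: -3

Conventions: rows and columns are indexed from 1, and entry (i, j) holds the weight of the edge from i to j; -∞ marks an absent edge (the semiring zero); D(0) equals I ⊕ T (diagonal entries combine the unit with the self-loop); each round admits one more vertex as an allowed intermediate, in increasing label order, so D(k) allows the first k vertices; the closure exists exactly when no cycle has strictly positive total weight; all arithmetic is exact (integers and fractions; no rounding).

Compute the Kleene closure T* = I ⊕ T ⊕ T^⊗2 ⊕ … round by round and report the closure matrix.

D(0):
  [0, -7, -16]
  [-4, 0, -∞]
  [-3, -∞, 0]
D(1):
  [0, -7, -16]
  [-4, 0, -20]
  [-3, -10, 0]
D(2):
  [0, -7, -16]
  [-4, 0, -20]
  [-3, -10, 0]
D(3):
  [0, -7, -16]
  [-4, 0, -20]
  [-3, -10, 0]
Answer: T* = [[0, -7, -16], [-4, 0, -20], [-3, -10, 0]]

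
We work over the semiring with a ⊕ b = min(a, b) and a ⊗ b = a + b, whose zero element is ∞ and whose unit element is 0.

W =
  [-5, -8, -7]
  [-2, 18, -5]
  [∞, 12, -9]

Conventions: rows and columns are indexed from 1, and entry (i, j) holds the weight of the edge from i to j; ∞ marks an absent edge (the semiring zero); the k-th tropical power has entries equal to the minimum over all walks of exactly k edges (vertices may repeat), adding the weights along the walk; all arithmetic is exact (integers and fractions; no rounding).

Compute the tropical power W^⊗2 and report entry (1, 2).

W^⊗2:
  [-10, -13, -16]
  [-7, -10, -14]
  [10, 3, -18]
Key observation: the optimum is the walk 1->1->2, with weight (-5) + (-8) = -13.
Optimal value attained by: walk 1->1->2.
Answer: (W^⊗2)[1][2] = -13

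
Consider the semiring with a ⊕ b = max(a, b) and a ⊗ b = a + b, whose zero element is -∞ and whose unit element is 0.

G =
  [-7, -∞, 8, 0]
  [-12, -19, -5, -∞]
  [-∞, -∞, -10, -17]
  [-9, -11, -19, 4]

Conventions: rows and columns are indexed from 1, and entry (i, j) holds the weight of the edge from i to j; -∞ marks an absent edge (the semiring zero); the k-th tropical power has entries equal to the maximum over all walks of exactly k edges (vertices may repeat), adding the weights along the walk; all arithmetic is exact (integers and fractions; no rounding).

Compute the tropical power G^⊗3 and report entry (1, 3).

G^⊗2:
  [-9, -11, 1, 4]
  [-19, -38, -4, -12]
  [-26, -28, -20, -13]
  [-5, -7, -1, 8]
G^⊗3:
  [-5, -7, -1, 8]
  [-21, -23, -11, -8]
  [-22, -24, -18, -9]
  [-1, -3, 3, 12]
Key observation: the optimum is the walk 1->4->1->3, with weight 0 + (-9) + 8 = -1.
Optimal value attained by: walk 1->4->1->3.
Answer: (G^⊗3)[1][3] = -1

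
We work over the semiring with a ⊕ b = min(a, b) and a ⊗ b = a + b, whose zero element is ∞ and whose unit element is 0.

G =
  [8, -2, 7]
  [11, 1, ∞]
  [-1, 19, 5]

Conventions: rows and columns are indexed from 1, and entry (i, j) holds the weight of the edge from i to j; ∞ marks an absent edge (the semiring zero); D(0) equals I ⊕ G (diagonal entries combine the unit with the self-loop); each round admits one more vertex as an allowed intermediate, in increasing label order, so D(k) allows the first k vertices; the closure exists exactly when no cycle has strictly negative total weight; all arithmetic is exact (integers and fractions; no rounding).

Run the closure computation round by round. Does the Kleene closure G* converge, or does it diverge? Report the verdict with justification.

D(0):
  [0, -2, 7]
  [11, 0, ∞]
  [-1, 19, 0]
D(1):
  [0, -2, 7]
  [11, 0, 18]
  [-1, -3, 0]
D(2):
  [0, -2, 7]
  [11, 0, 18]
  [-1, -3, 0]
D(3):
  [0, -2, 7]
  [11, 0, 18]
  [-1, -3, 0]
Key observation: every diagonal entry stays at the unit through all rounds, so no improving cycle exists.
Answer: CONVERGES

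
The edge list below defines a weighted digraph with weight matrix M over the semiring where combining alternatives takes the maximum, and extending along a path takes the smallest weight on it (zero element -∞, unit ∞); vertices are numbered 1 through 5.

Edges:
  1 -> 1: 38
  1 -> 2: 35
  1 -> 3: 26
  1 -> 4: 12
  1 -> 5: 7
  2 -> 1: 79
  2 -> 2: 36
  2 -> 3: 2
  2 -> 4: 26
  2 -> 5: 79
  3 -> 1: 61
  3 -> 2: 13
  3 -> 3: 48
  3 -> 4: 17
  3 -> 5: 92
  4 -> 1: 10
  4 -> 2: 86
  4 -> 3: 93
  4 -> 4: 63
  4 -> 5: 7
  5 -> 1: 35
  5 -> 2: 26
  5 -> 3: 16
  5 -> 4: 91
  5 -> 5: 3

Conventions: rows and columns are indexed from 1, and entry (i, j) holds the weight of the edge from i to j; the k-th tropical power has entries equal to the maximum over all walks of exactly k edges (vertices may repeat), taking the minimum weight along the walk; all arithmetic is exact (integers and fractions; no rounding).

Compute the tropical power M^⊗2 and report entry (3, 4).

M^⊗2:
  [38, 35, 26, 26, 35]
  [38, 36, 26, 79, 36]
  [48, 35, 48, 91, 48]
  [79, 63, 63, 63, 92]
  [35, 86, 91, 63, 26]
Key observation: the optimum is the walk 3->5->4, with weight 92 min 91 = 91.
Optimal value attained by: walk 3->5->4.
Answer: (M^⊗2)[3][4] = 91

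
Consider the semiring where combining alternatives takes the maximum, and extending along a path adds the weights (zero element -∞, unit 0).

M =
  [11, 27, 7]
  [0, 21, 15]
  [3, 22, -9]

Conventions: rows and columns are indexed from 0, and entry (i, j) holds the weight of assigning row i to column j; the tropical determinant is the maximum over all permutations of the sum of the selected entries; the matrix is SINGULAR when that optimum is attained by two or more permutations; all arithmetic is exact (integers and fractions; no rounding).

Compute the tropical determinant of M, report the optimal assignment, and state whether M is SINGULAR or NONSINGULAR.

σ = (0, 1, 2): 11 + 21 + (-9) = 23
σ = (0, 2, 1): 11 + 15 + 22 = 48
σ = (1, 0, 2): 27 + 0 + (-9) = 18
σ = (1, 2, 0): 27 + 15 + 3 = 45
σ = (2, 0, 1): 7 + 0 + 22 = 29
σ = (2, 1, 0): 7 + 21 + 3 = 31
Optimal value attained by: σ = (0, 2, 1).
Answer: det⊕(M) = 48; verdict: NONSINGULAR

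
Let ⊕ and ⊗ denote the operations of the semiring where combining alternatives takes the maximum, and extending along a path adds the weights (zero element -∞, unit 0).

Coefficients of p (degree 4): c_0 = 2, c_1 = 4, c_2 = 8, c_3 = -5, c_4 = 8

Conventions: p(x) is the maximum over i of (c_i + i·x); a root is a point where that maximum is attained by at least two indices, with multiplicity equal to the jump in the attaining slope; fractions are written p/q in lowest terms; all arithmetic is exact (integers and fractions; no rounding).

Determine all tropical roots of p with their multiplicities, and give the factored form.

hull edge (i=0, c=2) to (i=2, c=8): slope 3, span 2
hull edge (i=2, c=8) to (i=4, c=8): slope 0, span 2
Factored form: p(x) = 8 ⊗ (x ⊕ (-3)) ⊗ (x ⊕ (-3)) ⊗ (x ⊕ 0) ⊗ (x ⊕ 0)
Answer: roots = -3 (mult 2), 0 (mult 2)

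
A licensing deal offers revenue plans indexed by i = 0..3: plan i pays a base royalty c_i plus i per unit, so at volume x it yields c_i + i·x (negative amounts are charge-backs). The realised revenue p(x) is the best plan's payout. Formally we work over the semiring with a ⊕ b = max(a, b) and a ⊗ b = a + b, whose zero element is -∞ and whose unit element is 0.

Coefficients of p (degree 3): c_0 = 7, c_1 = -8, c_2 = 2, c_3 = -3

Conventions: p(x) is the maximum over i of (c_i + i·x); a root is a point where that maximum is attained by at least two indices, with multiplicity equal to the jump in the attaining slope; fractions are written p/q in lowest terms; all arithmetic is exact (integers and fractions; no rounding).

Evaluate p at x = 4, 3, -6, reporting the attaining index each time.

p(4) = max(7+0·4=7, -8+1·4=-4, 2+2·4=10, -3+3·4=9) = 10 (attained by i=2)
p(3) = max(7+0·3=7, -8+1·3=-5, 2+2·3=8, -3+3·3=6) = 8 (attained by i=2)
p(-6) = max(7+0·(-6)=7, -8+1·(-6)=-14, 2+2·(-6)=-10, -3+3·(-6)=-21) = 7 (attained by i=0)
Answer: p(4) = 10; p(3) = 8; p(-6) = 7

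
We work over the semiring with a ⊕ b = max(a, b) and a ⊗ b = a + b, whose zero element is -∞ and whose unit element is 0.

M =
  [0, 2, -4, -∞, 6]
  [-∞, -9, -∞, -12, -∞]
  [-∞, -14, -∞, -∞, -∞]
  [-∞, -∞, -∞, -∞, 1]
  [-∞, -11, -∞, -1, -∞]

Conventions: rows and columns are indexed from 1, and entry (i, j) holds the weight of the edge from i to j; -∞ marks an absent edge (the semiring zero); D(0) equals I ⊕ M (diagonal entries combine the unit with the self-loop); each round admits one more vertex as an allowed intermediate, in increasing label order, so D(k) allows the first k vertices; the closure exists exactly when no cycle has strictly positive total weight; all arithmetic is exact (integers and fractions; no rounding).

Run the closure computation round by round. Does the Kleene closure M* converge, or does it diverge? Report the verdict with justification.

D(0):
  [0, 2, -4, -∞, 6]
  [-∞, 0, -∞, -12, -∞]
  [-∞, -14, 0, -∞, -∞]
  [-∞, -∞, -∞, 0, 1]
  [-∞, -11, -∞, -1, 0]
D(1):
  [0, 2, -4, -∞, 6]
  [-∞, 0, -∞, -12, -∞]
  [-∞, -14, 0, -∞, -∞]
  [-∞, -∞, -∞, 0, 1]
  [-∞, -11, -∞, -1, 0]
D(2):
  [0, 2, -4, -10, 6]
  [-∞, 0, -∞, -12, -∞]
  [-∞, -14, 0, -26, -∞]
  [-∞, -∞, -∞, 0, 1]
  [-∞, -11, -∞, -1, 0]
D(3):
  [0, 2, -4, -10, 6]
  [-∞, 0, -∞, -12, -∞]
  [-∞, -14, 0, -26, -∞]
  [-∞, -∞, -∞, 0, 1]
  [-∞, -11, -∞, -1, 0]
D(4):
  [0, 2, -4, -10, 6]
  [-∞, 0, -∞, -12, -11]
  [-∞, -14, 0, -26, -25]
  [-∞, -∞, -∞, 0, 1]
  [-∞, -11, -∞, -1, 0]
D(5):
  [0, 2, -4, 5, 6]
  [-∞, 0, -∞, -12, -11]
  [-∞, -14, 0, -26, -25]
  [-∞, -10, -∞, 0, 1]
  [-∞, -11, -∞, -1, 0]
Key observation: every diagonal entry stays at the unit through all rounds, so no improving cycle exists.
Answer: CONVERGES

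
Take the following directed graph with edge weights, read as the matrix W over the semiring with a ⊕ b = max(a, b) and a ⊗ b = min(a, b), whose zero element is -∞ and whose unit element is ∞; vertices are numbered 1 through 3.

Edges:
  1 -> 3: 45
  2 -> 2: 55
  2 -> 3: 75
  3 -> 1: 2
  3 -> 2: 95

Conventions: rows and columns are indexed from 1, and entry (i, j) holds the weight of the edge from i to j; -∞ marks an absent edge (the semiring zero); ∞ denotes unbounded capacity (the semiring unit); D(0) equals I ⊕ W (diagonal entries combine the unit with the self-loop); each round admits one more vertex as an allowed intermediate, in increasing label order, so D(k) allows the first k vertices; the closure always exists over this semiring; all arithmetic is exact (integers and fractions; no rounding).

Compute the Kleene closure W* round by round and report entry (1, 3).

D(0):
  [∞, -∞, 45]
  [-∞, ∞, 75]
  [2, 95, ∞]
D(1):
  [∞, -∞, 45]
  [-∞, ∞, 75]
  [2, 95, ∞]
D(2):
  [∞, -∞, 45]
  [-∞, ∞, 75]
  [2, 95, ∞]
D(3):
  [∞, 45, 45]
  [2, ∞, 75]
  [2, 95, ∞]
Answer: W*[1][3] = 45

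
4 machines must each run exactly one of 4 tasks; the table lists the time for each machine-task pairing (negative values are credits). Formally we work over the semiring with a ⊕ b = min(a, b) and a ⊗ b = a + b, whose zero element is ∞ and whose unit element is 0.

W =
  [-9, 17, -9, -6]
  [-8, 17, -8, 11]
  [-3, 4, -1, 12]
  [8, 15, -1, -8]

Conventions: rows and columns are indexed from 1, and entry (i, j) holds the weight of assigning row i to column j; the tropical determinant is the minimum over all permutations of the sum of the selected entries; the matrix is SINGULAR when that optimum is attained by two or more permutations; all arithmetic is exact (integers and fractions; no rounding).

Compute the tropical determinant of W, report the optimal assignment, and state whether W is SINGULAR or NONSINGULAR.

σ = (1, 2, 3, 4): (-9) + 17 + (-1) + (-8) = -1
σ = (1, 2, 4, 3): (-9) + 17 + 12 + (-1) = 19
σ = (1, 3, 2, 4): (-9) + (-8) + 4 + (-8) = -21
σ = (1, 3, 4, 2): (-9) + (-8) + 12 + 15 = 10
σ = (1, 4, 2, 3): (-9) + 11 + 4 + (-1) = 5
σ = (1, 4, 3, 2): (-9) + 11 + (-1) + 15 = 16
σ = (2, 1, 3, 4): 17 + (-8) + (-1) + (-8) = 0
σ = (2, 1, 4, 3): 17 + (-8) + 12 + (-1) = 20
σ = (2, 3, 1, 4): 17 + (-8) + (-3) + (-8) = -2
σ = (2, 3, 4, 1): 17 + (-8) + 12 + 8 = 29
σ = (2, 4, 1, 3): 17 + 11 + (-3) + (-1) = 24
σ = (2, 4, 3, 1): 17 + 11 + (-1) + 8 = 35
σ = (3, 1, 2, 4): (-9) + (-8) + 4 + (-8) = -21
σ = (3, 1, 4, 2): (-9) + (-8) + 12 + 15 = 10
σ = (3, 2, 1, 4): (-9) + 17 + (-3) + (-8) = -3
σ = (3, 2, 4, 1): (-9) + 17 + 12 + 8 = 28
σ = (3, 4, 1, 2): (-9) + 11 + (-3) + 15 = 14
σ = (3, 4, 2, 1): (-9) + 11 + 4 + 8 = 14
σ = (4, 1, 2, 3): (-6) + (-8) + 4 + (-1) = -11
σ = (4, 1, 3, 2): (-6) + (-8) + (-1) + 15 = 0
σ = (4, 2, 1, 3): (-6) + 17 + (-3) + (-1) = 7
σ = (4, 2, 3, 1): (-6) + 17 + (-1) + 8 = 18
σ = (4, 3, 1, 2): (-6) + (-8) + (-3) + 15 = -2
σ = (4, 3, 2, 1): (-6) + (-8) + 4 + 8 = -2
Optimal value attained by: σ = (1, 3, 2, 4).
Answer: det⊕(W) = -21; verdict: SINGULAR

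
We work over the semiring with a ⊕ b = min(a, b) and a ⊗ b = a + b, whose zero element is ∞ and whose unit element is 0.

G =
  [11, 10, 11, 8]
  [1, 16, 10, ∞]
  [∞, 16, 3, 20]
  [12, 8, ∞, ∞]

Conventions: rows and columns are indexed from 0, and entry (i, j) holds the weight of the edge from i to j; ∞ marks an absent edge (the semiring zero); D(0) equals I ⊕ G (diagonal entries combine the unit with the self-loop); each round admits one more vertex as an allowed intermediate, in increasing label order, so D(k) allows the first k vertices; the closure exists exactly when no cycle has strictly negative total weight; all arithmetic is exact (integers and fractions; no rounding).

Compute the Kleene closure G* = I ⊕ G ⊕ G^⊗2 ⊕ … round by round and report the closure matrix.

D(0):
  [0, 10, 11, 8]
  [1, 0, 10, ∞]
  [∞, 16, 0, 20]
  [12, 8, ∞, 0]
D(1):
  [0, 10, 11, 8]
  [1, 0, 10, 9]
  [∞, 16, 0, 20]
  [12, 8, 23, 0]
D(2):
  [0, 10, 11, 8]
  [1, 0, 10, 9]
  [17, 16, 0, 20]
  [9, 8, 18, 0]
D(3):
  [0, 10, 11, 8]
  [1, 0, 10, 9]
  [17, 16, 0, 20]
  [9, 8, 18, 0]
D(4):
  [0, 10, 11, 8]
  [1, 0, 10, 9]
  [17, 16, 0, 20]
  [9, 8, 18, 0]
Answer: G* = [[0, 10, 11, 8], [1, 0, 10, 9], [17, 16, 0, 20], [9, 8, 18, 0]]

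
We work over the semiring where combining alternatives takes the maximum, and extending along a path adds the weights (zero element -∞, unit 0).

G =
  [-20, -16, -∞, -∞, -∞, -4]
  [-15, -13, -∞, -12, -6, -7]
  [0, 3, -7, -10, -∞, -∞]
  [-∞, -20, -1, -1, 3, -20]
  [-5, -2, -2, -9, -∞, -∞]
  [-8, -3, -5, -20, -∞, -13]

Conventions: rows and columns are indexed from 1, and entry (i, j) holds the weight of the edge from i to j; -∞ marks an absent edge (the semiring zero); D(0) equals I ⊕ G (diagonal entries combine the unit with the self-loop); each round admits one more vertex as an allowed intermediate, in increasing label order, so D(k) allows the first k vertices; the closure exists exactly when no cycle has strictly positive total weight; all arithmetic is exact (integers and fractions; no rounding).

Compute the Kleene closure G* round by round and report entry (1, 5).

D(0):
  [0, -16, -∞, -∞, -∞, -4]
  [-15, 0, -∞, -12, -6, -7]
  [0, 3, 0, -10, -∞, -∞]
  [-∞, -20, -1, 0, 3, -20]
  [-5, -2, -2, -9, 0, -∞]
  [-8, -3, -5, -20, -∞, 0]
D(1):
  [0, -16, -∞, -∞, -∞, -4]
  [-15, 0, -∞, -12, -6, -7]
  [0, 3, 0, -10, -∞, -4]
  [-∞, -20, -1, 0, 3, -20]
  [-5, -2, -2, -9, 0, -9]
  [-8, -3, -5, -20, -∞, 0]
D(2):
  [0, -16, -∞, -28, -22, -4]
  [-15, 0, -∞, -12, -6, -7]
  [0, 3, 0, -9, -3, -4]
  [-35, -20, -1, 0, 3, -20]
  [-5, -2, -2, -9, 0, -9]
  [-8, -3, -5, -15, -9, 0]
D(3):
  [0, -16, -∞, -28, -22, -4]
  [-15, 0, -∞, -12, -6, -7]
  [0, 3, 0, -9, -3, -4]
  [-1, 2, -1, 0, 3, -5]
  [-2, 1, -2, -9, 0, -6]
  [-5, -2, -5, -14, -8, 0]
D(4):
  [0, -16, -29, -28, -22, -4]
  [-13, 0, -13, -12, -6, -7]
  [0, 3, 0, -9, -3, -4]
  [-1, 2, -1, 0, 3, -5]
  [-2, 1, -2, -9, 0, -6]
  [-5, -2, -5, -14, -8, 0]
D(5):
  [0, -16, -24, -28, -22, -4]
  [-8, 0, -8, -12, -6, -7]
  [0, 3, 0, -9, -3, -4]
  [1, 4, 1, 0, 3, -3]
  [-2, 1, -2, -9, 0, -6]
  [-5, -2, -5, -14, -8, 0]
D(6):
  [0, -6, -9, -18, -12, -4]
  [-8, 0, -8, -12, -6, -7]
  [0, 3, 0, -9, -3, -4]
  [1, 4, 1, 0, 3, -3]
  [-2, 1, -2, -9, 0, -6]
  [-5, -2, -5, -14, -8, 0]
Answer: G*[1][5] = -12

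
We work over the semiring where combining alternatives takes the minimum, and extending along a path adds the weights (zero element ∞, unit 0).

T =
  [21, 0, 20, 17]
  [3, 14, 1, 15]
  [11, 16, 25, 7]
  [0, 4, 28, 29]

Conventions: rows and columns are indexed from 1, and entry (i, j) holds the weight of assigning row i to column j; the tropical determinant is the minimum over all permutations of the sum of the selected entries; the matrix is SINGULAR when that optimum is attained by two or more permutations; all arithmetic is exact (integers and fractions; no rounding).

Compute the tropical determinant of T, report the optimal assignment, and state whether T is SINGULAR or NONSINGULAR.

σ = (1, 2, 3, 4): 21 + 14 + 25 + 29 = 89
σ = (1, 2, 4, 3): 21 + 14 + 7 + 28 = 70
σ = (1, 3, 2, 4): 21 + 1 + 16 + 29 = 67
σ = (1, 3, 4, 2): 21 + 1 + 7 + 4 = 33
σ = (1, 4, 2, 3): 21 + 15 + 16 + 28 = 80
σ = (1, 4, 3, 2): 21 + 15 + 25 + 4 = 65
σ = (2, 1, 3, 4): 0 + 3 + 25 + 29 = 57
σ = (2, 1, 4, 3): 0 + 3 + 7 + 28 = 38
σ = (2, 3, 1, 4): 0 + 1 + 11 + 29 = 41
σ = (2, 3, 4, 1): 0 + 1 + 7 + 0 = 8
σ = (2, 4, 1, 3): 0 + 15 + 11 + 28 = 54
σ = (2, 4, 3, 1): 0 + 15 + 25 + 0 = 40
σ = (3, 1, 2, 4): 20 + 3 + 16 + 29 = 68
σ = (3, 1, 4, 2): 20 + 3 + 7 + 4 = 34
σ = (3, 2, 1, 4): 20 + 14 + 11 + 29 = 74
σ = (3, 2, 4, 1): 20 + 14 + 7 + 0 = 41
σ = (3, 4, 1, 2): 20 + 15 + 11 + 4 = 50
σ = (3, 4, 2, 1): 20 + 15 + 16 + 0 = 51
σ = (4, 1, 2, 3): 17 + 3 + 16 + 28 = 64
σ = (4, 1, 3, 2): 17 + 3 + 25 + 4 = 49
σ = (4, 2, 1, 3): 17 + 14 + 11 + 28 = 70
σ = (4, 2, 3, 1): 17 + 14 + 25 + 0 = 56
σ = (4, 3, 1, 2): 17 + 1 + 11 + 4 = 33
σ = (4, 3, 2, 1): 17 + 1 + 16 + 0 = 34
Optimal value attained by: σ = (2, 3, 4, 1).
Answer: det⊕(T) = 8; verdict: NONSINGULAR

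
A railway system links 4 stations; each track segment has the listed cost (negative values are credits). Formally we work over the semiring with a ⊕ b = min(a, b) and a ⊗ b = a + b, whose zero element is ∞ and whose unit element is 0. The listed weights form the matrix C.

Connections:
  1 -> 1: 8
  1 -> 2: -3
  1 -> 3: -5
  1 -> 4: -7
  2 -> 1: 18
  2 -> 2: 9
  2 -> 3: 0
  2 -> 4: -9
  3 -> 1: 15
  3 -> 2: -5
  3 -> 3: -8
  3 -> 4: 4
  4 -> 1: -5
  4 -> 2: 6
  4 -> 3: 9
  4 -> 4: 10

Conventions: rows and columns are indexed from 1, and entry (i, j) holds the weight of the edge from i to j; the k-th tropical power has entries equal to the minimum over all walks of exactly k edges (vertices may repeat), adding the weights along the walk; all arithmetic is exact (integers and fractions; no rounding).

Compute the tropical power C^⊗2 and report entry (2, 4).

C^⊗2:
  [-12, -10, -13, -12]
  [-14, -5, -8, 0]
  [-1, -13, -16, -14]
  [3, -8, -10, -12]
Key observation: the optimum is the walk 2->2->4, with weight 9 + (-9) = 0.
Optimal value attained by: walk 2->2->4.
Answer: (C^⊗2)[2][4] = 0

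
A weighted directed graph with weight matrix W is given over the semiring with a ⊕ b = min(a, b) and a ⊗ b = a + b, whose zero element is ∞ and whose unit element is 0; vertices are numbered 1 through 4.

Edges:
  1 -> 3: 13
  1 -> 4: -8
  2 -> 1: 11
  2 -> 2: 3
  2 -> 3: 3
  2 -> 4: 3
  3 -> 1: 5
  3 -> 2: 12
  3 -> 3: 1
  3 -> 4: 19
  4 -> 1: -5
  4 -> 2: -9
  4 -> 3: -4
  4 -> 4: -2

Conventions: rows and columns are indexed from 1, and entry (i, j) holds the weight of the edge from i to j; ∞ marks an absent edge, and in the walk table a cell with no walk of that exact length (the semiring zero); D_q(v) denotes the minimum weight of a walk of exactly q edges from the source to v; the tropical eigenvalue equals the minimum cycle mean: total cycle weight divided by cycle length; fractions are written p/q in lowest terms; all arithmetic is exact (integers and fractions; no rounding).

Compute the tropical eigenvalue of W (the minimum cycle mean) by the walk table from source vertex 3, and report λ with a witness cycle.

q=0: [∞, ∞, 0, ∞]
q=1: [5, 12, 1, 19]
q=2: [6, 10, 2, -3]
q=3: [-8, -12, -7, -5]
q=4: [-10, -14, -9, -16]
Optimal cycle mean attained by: cycle 1->4->1, total (-8) + (-5), length 2.
Answer: λ = -13/2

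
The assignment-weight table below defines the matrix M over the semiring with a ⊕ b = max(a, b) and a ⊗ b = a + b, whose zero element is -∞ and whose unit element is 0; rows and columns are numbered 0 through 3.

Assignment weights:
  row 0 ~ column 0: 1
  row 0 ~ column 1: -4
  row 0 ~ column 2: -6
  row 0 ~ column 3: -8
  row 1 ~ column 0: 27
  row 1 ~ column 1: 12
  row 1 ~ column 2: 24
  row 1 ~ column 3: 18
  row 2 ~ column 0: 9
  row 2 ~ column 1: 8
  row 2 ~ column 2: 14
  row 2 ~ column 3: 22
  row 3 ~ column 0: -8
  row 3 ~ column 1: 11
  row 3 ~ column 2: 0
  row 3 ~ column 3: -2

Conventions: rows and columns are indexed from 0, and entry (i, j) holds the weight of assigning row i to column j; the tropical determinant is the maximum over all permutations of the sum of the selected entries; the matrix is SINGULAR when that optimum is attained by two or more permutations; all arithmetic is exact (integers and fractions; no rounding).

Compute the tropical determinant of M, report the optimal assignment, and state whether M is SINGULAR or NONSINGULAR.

σ = (0, 1, 2, 3): 1 + 12 + 14 + (-2) = 25
σ = (0, 1, 3, 2): 1 + 12 + 22 + 0 = 35
σ = (0, 2, 1, 3): 1 + 24 + 8 + (-2) = 31
σ = (0, 2, 3, 1): 1 + 24 + 22 + 11 = 58
σ = (0, 3, 1, 2): 1 + 18 + 8 + 0 = 27
σ = (0, 3, 2, 1): 1 + 18 + 14 + 11 = 44
σ = (1, 0, 2, 3): (-4) + 27 + 14 + (-2) = 35
σ = (1, 0, 3, 2): (-4) + 27 + 22 + 0 = 45
σ = (1, 2, 0, 3): (-4) + 24 + 9 + (-2) = 27
σ = (1, 2, 3, 0): (-4) + 24 + 22 + (-8) = 34
σ = (1, 3, 0, 2): (-4) + 18 + 9 + 0 = 23
σ = (1, 3, 2, 0): (-4) + 18 + 14 + (-8) = 20
σ = (2, 0, 1, 3): (-6) + 27 + 8 + (-2) = 27
σ = (2, 0, 3, 1): (-6) + 27 + 22 + 11 = 54
σ = (2, 1, 0, 3): (-6) + 12 + 9 + (-2) = 13
σ = (2, 1, 3, 0): (-6) + 12 + 22 + (-8) = 20
σ = (2, 3, 0, 1): (-6) + 18 + 9 + 11 = 32
σ = (2, 3, 1, 0): (-6) + 18 + 8 + (-8) = 12
σ = (3, 0, 1, 2): (-8) + 27 + 8 + 0 = 27
σ = (3, 0, 2, 1): (-8) + 27 + 14 + 11 = 44
σ = (3, 1, 0, 2): (-8) + 12 + 9 + 0 = 13
σ = (3, 1, 2, 0): (-8) + 12 + 14 + (-8) = 10
σ = (3, 2, 0, 1): (-8) + 24 + 9 + 11 = 36
σ = (3, 2, 1, 0): (-8) + 24 + 8 + (-8) = 16
Optimal value attained by: σ = (0, 2, 3, 1).
Answer: det⊕(M) = 58; verdict: NONSINGULAR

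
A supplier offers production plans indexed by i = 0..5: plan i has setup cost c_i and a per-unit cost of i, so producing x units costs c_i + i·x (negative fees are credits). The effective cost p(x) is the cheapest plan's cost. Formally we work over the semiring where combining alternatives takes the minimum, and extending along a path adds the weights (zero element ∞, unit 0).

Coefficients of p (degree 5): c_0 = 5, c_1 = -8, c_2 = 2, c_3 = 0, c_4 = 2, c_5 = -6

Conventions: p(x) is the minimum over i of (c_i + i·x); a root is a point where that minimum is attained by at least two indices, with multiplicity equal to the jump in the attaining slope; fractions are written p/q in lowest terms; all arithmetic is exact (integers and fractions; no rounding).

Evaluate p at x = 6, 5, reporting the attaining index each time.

p(6) = min(5+0·6=5, -8+1·6=-2, 2+2·6=14, 0+3·6=18, 2+4·6=26, -6+5·6=24) = -2 (attained by i=1)
p(5) = min(5+0·5=5, -8+1·5=-3, 2+2·5=12, 0+3·5=15, 2+4·5=22, -6+5·5=19) = -3 (attained by i=1)
Answer: p(6) = -2; p(5) = -3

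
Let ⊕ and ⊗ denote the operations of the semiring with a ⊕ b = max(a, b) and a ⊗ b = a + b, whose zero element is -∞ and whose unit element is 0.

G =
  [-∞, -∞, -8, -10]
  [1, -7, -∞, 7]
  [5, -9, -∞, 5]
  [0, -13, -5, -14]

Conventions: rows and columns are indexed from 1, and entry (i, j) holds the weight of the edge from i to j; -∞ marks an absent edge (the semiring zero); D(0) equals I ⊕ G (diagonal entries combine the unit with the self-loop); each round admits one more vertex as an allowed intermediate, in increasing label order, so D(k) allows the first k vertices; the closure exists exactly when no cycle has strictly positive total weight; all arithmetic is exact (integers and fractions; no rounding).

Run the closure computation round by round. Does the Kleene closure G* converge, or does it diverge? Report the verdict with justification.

D(0):
  [0, -∞, -8, -10]
  [1, 0, -∞, 7]
  [5, -9, 0, 5]
  [0, -13, -5, 0]
D(1):
  [0, -∞, -8, -10]
  [1, 0, -7, 7]
  [5, -9, 0, 5]
  [0, -13, -5, 0]
D(2):
  [0, -∞, -8, -10]
  [1, 0, -7, 7]
  [5, -9, 0, 5]
  [0, -13, -5, 0]
D(3):
  [0, -17, -8, -3]
  [1, 0, -7, 7]
  [5, -9, 0, 5]
  [0, -13, -5, 0]
D(4):
  [0, -16, -8, -3]
  [7, 0, 2, 7]
  [5, -8, 0, 5]
  [0, -13, -5, 0]
Key observation: every diagonal entry stays at the unit through all rounds, so no improving cycle exists.
Answer: CONVERGES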